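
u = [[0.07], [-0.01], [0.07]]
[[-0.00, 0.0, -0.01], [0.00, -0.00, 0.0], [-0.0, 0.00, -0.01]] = u @ [[-0.06, 0.01, -0.09]]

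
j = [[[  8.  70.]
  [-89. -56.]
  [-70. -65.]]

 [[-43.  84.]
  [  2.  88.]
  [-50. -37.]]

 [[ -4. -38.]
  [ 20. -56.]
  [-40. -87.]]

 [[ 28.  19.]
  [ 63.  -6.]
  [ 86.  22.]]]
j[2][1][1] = -56.0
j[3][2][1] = 22.0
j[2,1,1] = -56.0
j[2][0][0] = -4.0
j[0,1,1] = -56.0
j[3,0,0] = 28.0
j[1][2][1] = -37.0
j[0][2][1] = -65.0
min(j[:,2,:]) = -87.0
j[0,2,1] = -65.0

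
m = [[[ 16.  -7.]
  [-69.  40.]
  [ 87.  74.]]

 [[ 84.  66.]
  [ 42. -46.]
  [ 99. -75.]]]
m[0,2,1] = 74.0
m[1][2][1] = -75.0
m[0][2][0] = 87.0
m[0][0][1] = -7.0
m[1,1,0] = 42.0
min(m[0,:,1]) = -7.0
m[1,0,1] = 66.0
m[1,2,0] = 99.0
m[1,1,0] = 42.0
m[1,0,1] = 66.0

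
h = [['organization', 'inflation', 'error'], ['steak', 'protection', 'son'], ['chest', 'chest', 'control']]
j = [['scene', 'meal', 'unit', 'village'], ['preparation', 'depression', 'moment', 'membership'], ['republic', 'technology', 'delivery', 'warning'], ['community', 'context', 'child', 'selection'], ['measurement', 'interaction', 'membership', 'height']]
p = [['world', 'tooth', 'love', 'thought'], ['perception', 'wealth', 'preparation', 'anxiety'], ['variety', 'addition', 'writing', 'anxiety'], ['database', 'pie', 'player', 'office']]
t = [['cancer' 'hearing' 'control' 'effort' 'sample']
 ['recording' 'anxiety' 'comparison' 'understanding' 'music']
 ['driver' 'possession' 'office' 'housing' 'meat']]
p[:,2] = ['love', 'preparation', 'writing', 'player']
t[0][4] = 'sample'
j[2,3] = 'warning'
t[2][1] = 'possession'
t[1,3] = 'understanding'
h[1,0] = 'steak'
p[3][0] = 'database'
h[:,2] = ['error', 'son', 'control']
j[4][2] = 'membership'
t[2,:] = ['driver', 'possession', 'office', 'housing', 'meat']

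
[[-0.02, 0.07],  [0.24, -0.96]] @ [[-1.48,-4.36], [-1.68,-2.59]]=[[-0.09, -0.09], [1.26, 1.44]]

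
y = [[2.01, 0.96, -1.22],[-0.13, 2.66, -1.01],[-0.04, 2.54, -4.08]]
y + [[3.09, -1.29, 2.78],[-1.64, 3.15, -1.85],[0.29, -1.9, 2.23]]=[[5.1, -0.33, 1.56], [-1.77, 5.81, -2.86], [0.25, 0.64, -1.85]]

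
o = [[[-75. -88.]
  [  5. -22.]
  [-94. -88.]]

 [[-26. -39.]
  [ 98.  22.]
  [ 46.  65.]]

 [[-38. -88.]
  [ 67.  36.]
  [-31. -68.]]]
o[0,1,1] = -22.0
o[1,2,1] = 65.0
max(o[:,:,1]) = 65.0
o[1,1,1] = 22.0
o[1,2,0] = 46.0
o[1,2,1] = 65.0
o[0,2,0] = -94.0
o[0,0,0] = -75.0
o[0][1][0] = 5.0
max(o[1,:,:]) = 98.0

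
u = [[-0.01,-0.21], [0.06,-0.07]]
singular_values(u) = [0.22, 0.06]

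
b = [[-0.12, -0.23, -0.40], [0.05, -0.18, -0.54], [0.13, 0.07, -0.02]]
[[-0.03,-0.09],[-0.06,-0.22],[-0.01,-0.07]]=b@ [[0.22, -0.49], [-0.51, 0.05], [0.3, 0.34]]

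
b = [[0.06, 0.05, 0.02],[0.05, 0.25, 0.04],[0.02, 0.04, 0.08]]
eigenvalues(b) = [0.27, 0.04, 0.07]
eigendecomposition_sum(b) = [[0.02, 0.06, 0.01],[0.06, 0.24, 0.06],[0.01, 0.06, 0.01]] + [[0.04, -0.01, -0.01], [-0.01, 0.0, 0.0], [-0.01, 0.00, 0.01]] + [[0.01,-0.01,0.02],[-0.01,0.01,-0.02],[0.02,-0.02,0.06]]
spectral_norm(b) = 0.27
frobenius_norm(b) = 0.29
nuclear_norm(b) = 0.39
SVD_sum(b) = [[0.02, 0.06, 0.01], [0.06, 0.24, 0.06], [0.01, 0.06, 0.01]] + [[0.01, -0.01, 0.02], [-0.01, 0.01, -0.02], [0.02, -0.02, 0.06]] + [[0.04, -0.01, -0.01], [-0.01, 0.00, 0.00], [-0.01, 0.0, 0.01]]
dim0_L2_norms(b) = [0.08, 0.26, 0.09]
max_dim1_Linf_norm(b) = 0.25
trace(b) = 0.39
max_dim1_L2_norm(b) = 0.26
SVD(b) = [[-0.24, -0.28, 0.93], [-0.94, 0.29, -0.16], [-0.22, -0.91, -0.34]] @ diag([0.2722767530935375, 0.0736262483001558, 0.04409699860630668]) @ [[-0.24, -0.94, -0.22], [-0.28, 0.29, -0.91], [0.93, -0.16, -0.34]]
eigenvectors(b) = [[0.24, 0.93, 0.28], [0.94, -0.16, -0.29], [0.22, -0.34, 0.91]]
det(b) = 0.00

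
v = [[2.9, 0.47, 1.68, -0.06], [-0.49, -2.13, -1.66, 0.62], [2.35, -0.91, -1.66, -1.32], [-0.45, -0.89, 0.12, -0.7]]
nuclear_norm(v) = 10.02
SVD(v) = [[-0.82, 0.03, -0.56, -0.10],[0.44, -0.55, -0.70, 0.11],[-0.34, -0.82, 0.45, 0.06],[0.12, -0.11, 0.01, -0.99]] @ diag([4.000969759256118, 3.548947093559304, 1.4045527308784296, 1.070489205371529]) @ [[-0.86, -0.28, -0.38, 0.17],[-0.43, 0.58, 0.66, 0.23],[-0.17, 0.58, -0.37, -0.71],[0.2, 0.5, -0.54, 0.65]]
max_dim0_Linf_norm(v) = 2.9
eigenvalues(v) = [(3.63+0j), (-3.57+0j), (-0.82+0.99j), (-0.82-0.99j)]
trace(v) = -1.59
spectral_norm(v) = 4.00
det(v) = -21.35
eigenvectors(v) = [[0.88+0.00j, -0.23+0.00j, -0.11+0.11j, (-0.11-0.11j)], [-0.20+0.00j, (0.67+0j), -0.01+0.57j, -0.01-0.57j], [(0.43+0j), 0.70+0.00j, 0.15-0.48j, 0.15+0.48j], [-0.04+0.00j, 0.14+0.00j, (-0.63+0j), -0.63-0.00j]]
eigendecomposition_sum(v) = [[3.18-0.00j,(0.16-0j),0.95+0.00j,(-0.31+0j)], [-0.74+0.00j,-0.04+0.00j,(-0.22-0j),(0.07+0j)], [(1.57-0j),0.08-0.00j,0.47+0.00j,-0.15+0.00j], [(-0.13+0j),-0.01+0.00j,-0.04-0.00j,(0.01+0j)]] + [[(-0.16+0j), (0.52+0j), (0.59-0j), 0.15-0.00j], [(0.48-0j), -1.52-0.00j, -1.71+0.00j, -0.45+0.00j], [0.50-0.00j, -1.59-0.00j, (-1.79+0j), (-0.47+0j)], [0.10-0.00j, -0.32-0.00j, (-0.36+0j), (-0.1+0j)]] + [[(-0.06+0.02j), (-0.1-0j), (0.07-0.02j), 0.05+0.15j], [-0.11+0.19j, -0.29+0.25j, (0.14-0.24j), 0.50+0.29j], [(0.14-0.13j), (0.3-0.14j), -0.17+0.17j, (-0.35-0.36j)], [-0.21-0.12j, -0.28-0.31j, (0.26+0.14j), (-0.31+0.55j)]] + [[-0.06-0.02j, (-0.1+0j), (0.07+0.02j), 0.05-0.15j],  [(-0.11-0.19j), (-0.29-0.25j), 0.14+0.24j, (0.5-0.29j)],  [0.14+0.13j, (0.3+0.14j), (-0.17-0.17j), (-0.35+0.36j)],  [(-0.21+0.12j), (-0.28+0.31j), 0.26-0.14j, -0.31-0.55j]]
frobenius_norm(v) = 5.63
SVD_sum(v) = [[2.84,0.92,1.25,-0.57], [-1.52,-0.49,-0.67,0.3], [1.19,0.38,0.52,-0.24], [-0.41,-0.13,-0.18,0.08]] + [[-0.05, 0.07, 0.08, 0.03], [0.84, -1.13, -1.29, -0.46], [1.25, -1.69, -1.92, -0.68], [0.17, -0.23, -0.26, -0.09]] + [[0.13, -0.46, 0.29, 0.55],[0.16, -0.57, 0.36, 0.69],[-0.10, 0.36, -0.23, -0.44],[-0.0, 0.0, -0.0, -0.01]] + [[-0.02, -0.06, 0.06, -0.07], [0.02, 0.06, -0.06, 0.08], [0.01, 0.03, -0.03, 0.04], [-0.22, -0.53, 0.57, -0.68]]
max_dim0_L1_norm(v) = 6.19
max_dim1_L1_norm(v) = 6.24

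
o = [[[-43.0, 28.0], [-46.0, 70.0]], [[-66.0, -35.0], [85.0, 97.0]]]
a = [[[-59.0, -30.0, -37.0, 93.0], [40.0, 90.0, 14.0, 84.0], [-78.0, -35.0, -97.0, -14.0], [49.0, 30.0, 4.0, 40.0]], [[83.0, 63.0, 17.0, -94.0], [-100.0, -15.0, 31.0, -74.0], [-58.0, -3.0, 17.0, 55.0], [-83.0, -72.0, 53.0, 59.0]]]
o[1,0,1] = -35.0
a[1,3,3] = 59.0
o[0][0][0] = -43.0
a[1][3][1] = -72.0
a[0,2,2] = -97.0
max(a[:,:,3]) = 93.0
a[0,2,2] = -97.0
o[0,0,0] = -43.0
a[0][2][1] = -35.0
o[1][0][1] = -35.0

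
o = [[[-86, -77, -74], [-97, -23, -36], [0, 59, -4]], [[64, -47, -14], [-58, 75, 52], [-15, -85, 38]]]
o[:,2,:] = [[0, 59, -4], [-15, -85, 38]]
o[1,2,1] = -85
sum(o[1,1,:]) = 69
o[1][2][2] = 38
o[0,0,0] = -86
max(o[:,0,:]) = 64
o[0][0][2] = -74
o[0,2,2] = -4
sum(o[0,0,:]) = -237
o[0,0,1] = -77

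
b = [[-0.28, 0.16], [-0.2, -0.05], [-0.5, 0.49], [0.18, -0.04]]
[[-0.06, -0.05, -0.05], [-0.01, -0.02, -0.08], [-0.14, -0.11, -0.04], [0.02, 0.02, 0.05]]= b@[[0.09, 0.11, 0.35],[-0.19, -0.12, 0.28]]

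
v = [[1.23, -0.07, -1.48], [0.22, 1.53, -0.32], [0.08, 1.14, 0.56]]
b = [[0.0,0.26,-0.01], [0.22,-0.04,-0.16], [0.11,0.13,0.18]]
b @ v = [[0.06, 0.39, -0.09],[0.25, -0.26, -0.4],[0.18, 0.40, -0.10]]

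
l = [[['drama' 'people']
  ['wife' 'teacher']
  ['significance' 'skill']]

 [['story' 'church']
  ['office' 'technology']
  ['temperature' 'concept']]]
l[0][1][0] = 'wife'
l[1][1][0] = 'office'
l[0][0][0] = 'drama'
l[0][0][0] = 'drama'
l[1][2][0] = 'temperature'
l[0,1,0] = 'wife'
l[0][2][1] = 'skill'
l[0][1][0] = 'wife'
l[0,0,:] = ['drama', 'people']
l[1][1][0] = 'office'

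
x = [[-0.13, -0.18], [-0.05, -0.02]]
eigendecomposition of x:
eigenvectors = [[-0.96,0.74], [-0.29,-0.67]]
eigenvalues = [-0.18, 0.03]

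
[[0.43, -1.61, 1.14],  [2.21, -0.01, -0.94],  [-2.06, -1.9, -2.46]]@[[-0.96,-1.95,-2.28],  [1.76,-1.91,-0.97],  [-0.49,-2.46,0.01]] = [[-3.8, -0.57, 0.59],[-1.68, -1.98, -5.04],[-0.16, 13.70, 6.52]]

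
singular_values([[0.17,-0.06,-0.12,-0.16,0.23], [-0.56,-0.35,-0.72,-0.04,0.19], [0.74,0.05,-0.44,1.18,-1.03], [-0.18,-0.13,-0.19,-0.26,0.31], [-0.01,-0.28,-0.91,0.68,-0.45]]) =[2.08, 1.29, 0.35, 0.0, 0.0]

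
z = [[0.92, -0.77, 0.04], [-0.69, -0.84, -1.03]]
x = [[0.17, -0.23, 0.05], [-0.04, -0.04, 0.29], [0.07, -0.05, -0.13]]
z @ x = [[0.19, -0.18, -0.18], [-0.16, 0.24, -0.14]]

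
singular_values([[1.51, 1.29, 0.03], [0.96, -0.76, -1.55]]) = [2.08, 1.87]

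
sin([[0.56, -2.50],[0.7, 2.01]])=[[1.36, -0.86], [0.24, 1.86]]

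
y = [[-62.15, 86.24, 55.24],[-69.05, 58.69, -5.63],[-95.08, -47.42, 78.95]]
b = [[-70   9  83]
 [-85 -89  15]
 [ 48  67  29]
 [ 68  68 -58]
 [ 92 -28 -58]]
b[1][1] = -89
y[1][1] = 58.69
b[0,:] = [-70, 9, 83]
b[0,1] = 9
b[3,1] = 68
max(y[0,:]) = 86.24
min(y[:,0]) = -95.08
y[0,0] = -62.15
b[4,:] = [92, -28, -58]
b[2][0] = 48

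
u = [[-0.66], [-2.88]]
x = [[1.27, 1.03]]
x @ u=[[-3.8]]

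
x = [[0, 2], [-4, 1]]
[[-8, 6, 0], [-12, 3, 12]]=x @ [[2, 0, -3], [-4, 3, 0]]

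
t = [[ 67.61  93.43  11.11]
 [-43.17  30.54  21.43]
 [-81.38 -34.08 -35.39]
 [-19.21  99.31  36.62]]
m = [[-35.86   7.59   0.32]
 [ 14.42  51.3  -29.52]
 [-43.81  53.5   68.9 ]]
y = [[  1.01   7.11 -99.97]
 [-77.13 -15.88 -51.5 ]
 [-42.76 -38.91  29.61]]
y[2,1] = -38.91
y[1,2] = -51.5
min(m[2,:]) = -43.81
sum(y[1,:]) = -144.51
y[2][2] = 29.61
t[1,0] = -43.17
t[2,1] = -34.08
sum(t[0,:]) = 172.15000000000003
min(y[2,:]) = -42.76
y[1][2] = -51.5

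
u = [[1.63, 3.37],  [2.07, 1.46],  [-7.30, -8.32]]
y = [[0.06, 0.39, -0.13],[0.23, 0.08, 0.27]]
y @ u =[[1.85,  1.85],[-1.43,  -1.35]]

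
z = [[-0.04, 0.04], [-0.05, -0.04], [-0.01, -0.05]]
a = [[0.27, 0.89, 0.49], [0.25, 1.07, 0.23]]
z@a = [[-0.0, 0.01, -0.01], [-0.02, -0.09, -0.03], [-0.02, -0.06, -0.02]]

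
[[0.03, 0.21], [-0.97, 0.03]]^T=[[0.03, -0.97], [0.21, 0.03]]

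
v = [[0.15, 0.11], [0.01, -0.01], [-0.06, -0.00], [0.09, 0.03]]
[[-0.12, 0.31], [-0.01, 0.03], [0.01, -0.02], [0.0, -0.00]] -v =[[-0.27, 0.20],[-0.02, 0.04],[0.07, -0.02],[-0.09, -0.03]]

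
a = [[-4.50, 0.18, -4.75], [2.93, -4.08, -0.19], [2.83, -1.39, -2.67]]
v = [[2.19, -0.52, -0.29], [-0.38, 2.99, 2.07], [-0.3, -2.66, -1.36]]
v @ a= [[-12.2,2.92,-9.53], [16.33,-15.14,-4.29], [-10.29,12.69,5.56]]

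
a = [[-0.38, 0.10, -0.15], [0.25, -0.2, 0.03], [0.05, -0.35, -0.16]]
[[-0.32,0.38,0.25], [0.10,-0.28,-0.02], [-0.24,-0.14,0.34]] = a@[[0.96, -1.74, -0.57], [0.72, -0.53, -0.72], [0.21, 1.51, -0.73]]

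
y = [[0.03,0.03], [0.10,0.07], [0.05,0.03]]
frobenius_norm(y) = 0.14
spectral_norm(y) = 0.14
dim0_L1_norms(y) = [0.18, 0.13]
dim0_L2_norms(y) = [0.12, 0.08]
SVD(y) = [[-0.3, 0.86], [-0.86, -0.05], [-0.41, -0.51]] @ diag([0.14152421406288282, 0.008420025765003164]) @ [[-0.82, -0.58],[-0.58, 0.82]]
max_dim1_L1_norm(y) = 0.17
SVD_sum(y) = [[0.03, 0.02], [0.1, 0.07], [0.05, 0.03]] + [[-0.00, 0.01], [0.00, -0.0], [0.00, -0.0]]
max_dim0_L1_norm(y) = 0.18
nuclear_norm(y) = 0.15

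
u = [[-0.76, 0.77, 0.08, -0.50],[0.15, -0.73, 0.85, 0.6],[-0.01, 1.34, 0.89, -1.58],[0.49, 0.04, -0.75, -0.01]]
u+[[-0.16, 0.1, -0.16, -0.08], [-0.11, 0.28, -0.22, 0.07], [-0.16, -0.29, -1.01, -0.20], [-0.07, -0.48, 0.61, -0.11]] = [[-0.92, 0.87, -0.08, -0.58], [0.04, -0.45, 0.63, 0.67], [-0.17, 1.05, -0.12, -1.78], [0.42, -0.44, -0.14, -0.12]]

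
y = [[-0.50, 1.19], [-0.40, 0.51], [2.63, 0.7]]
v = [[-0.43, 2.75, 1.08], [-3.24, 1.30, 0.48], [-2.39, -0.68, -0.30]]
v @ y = [[1.96, 1.65], [2.36, -2.86], [0.68, -3.40]]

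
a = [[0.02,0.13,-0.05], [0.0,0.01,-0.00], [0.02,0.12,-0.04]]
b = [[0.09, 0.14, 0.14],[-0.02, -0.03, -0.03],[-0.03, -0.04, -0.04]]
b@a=[[0.0, 0.03, -0.01], [-0.00, -0.01, 0.00], [-0.0, -0.01, 0.0]]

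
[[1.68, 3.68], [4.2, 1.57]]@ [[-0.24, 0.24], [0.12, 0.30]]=[[0.04, 1.51], [-0.82, 1.48]]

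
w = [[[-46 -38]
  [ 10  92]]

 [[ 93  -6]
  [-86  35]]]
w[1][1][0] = -86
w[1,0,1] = -6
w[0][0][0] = -46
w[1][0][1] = -6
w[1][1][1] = 35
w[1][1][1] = 35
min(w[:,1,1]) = 35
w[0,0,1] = -38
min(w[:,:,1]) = -38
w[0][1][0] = 10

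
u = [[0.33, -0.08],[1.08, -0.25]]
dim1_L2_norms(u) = [0.34, 1.11]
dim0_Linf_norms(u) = [1.08, 0.25]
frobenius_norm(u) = 1.16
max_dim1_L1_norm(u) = 1.33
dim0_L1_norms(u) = [1.41, 0.33]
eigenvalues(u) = [(0.04+0.05j), (0.04-0.05j)]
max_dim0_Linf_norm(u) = 1.08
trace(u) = 0.08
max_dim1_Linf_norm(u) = 1.08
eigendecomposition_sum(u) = [[0.17-0.10j,-0.04+0.03j],[0.54-0.45j,-0.12+0.14j]] + [[0.17+0.10j,(-0.04-0.03j)],[0.54+0.45j,(-0.12-0.14j)]]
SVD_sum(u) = [[0.33, -0.08], [1.08, -0.25]] + [[-0.00, -0.0], [0.00, 0.0]]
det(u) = 0.00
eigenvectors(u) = [[0.26+0.04j, (0.26-0.04j)], [(0.96+0j), (0.96-0j)]]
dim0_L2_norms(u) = [1.13, 0.26]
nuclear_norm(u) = 1.16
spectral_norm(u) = 1.16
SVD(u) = [[-0.29, -0.96], [-0.96, 0.29]] @ diag([1.1593915148146823, 0.003363833485208295]) @ [[-0.97, 0.23],[0.23, 0.97]]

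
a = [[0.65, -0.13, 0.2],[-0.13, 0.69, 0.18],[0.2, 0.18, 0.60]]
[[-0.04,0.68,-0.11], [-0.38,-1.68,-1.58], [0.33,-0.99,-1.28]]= a@[[-0.55, 1.14, -0.08], [-0.91, -1.83, -1.91], [1.00, -1.48, -1.54]]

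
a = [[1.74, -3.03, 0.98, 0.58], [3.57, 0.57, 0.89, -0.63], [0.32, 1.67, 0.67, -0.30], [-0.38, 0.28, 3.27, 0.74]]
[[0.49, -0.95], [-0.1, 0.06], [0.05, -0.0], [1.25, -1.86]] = a @ [[-0.08,0.10], [-0.07,0.17], [0.35,-0.54], [0.13,-0.14]]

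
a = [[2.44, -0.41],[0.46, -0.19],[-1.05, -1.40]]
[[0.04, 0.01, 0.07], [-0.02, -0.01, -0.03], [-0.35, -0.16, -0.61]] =a @ [[0.05,0.02,0.09], [0.21,0.10,0.37]]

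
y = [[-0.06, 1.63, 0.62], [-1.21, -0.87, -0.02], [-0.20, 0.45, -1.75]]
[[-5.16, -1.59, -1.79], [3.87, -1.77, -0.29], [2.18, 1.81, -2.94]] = y@[[-1.34, 1.77, 1.29],[-2.55, -0.40, -1.49],[-1.75, -1.34, 1.15]]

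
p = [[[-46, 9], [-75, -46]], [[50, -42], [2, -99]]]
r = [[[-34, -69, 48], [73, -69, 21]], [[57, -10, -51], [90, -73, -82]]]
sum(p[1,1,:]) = -97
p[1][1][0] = 2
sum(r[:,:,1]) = -221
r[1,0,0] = 57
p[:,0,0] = [-46, 50]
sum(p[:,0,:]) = -29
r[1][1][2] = -82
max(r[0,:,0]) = 73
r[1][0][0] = 57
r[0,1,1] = -69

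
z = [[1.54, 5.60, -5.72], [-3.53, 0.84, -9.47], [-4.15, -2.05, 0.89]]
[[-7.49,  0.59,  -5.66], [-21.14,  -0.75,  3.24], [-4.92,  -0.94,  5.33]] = z @ [[1.59, 0.2, -0.88], [-0.11, 0.06, -0.86], [1.63, 0.01, -0.09]]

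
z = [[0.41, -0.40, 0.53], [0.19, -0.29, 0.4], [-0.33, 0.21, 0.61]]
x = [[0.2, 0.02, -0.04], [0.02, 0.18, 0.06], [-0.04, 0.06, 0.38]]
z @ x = [[0.05, -0.03, 0.16], [0.02, -0.02, 0.13], [-0.09, 0.07, 0.26]]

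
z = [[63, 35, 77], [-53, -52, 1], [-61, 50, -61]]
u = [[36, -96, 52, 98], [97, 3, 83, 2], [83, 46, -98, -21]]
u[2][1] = 46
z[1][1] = -52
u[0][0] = 36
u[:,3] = [98, 2, -21]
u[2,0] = 83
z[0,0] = 63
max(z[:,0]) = 63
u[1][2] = 83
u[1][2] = 83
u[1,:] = [97, 3, 83, 2]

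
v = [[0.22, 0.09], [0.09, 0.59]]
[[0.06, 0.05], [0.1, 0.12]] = v@[[0.23, 0.14],  [0.14, 0.18]]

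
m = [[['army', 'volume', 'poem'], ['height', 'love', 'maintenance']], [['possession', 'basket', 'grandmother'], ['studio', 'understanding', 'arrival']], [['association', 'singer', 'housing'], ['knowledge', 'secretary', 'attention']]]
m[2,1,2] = 'attention'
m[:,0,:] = [['army', 'volume', 'poem'], ['possession', 'basket', 'grandmother'], ['association', 'singer', 'housing']]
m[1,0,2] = 'grandmother'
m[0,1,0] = 'height'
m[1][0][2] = 'grandmother'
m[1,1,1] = 'understanding'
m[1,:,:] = [['possession', 'basket', 'grandmother'], ['studio', 'understanding', 'arrival']]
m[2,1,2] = 'attention'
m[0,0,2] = 'poem'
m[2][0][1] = 'singer'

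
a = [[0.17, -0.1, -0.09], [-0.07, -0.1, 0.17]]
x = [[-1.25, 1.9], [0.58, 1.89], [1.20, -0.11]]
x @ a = [[-0.35, -0.06, 0.44], [-0.03, -0.25, 0.27], [0.21, -0.11, -0.13]]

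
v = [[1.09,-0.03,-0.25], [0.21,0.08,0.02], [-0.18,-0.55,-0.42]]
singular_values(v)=[1.14, 0.72, 0.0]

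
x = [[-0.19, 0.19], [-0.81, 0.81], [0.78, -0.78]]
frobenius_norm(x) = 1.61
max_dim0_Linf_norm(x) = 0.81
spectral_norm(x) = 1.61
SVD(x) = [[-0.17, 0.79], [-0.71, -0.51], [0.68, -0.34]] @ diag([1.6128236109382823, 9.130606355281717e-17]) @ [[0.71, -0.71], [0.71, 0.71]]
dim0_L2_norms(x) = [1.14, 1.14]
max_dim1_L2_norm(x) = 1.15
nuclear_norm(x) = 1.61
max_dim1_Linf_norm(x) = 0.81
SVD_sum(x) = [[-0.19, 0.19], [-0.81, 0.81], [0.78, -0.78]] + [[0.0, 0.00],[-0.00, -0.0],[-0.0, -0.00]]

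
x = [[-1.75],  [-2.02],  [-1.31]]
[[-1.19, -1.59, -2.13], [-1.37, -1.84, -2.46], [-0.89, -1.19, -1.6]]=x @ [[0.68, 0.91, 1.22]]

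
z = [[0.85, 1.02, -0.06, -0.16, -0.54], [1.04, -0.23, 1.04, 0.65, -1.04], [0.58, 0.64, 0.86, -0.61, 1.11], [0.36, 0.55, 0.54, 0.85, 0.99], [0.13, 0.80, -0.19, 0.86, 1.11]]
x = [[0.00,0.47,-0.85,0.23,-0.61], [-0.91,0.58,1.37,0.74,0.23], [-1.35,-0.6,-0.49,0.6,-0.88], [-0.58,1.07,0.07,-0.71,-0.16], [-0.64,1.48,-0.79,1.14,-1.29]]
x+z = [[0.85, 1.49, -0.91, 0.07, -1.15],[0.13, 0.35, 2.41, 1.39, -0.81],[-0.77, 0.04, 0.37, -0.01, 0.23],[-0.22, 1.62, 0.61, 0.14, 0.83],[-0.51, 2.28, -0.98, 2.00, -0.18]]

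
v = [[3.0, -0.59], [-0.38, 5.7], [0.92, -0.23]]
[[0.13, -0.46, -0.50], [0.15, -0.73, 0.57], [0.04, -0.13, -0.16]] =v@[[0.05, -0.18, -0.15],[0.03, -0.14, 0.09]]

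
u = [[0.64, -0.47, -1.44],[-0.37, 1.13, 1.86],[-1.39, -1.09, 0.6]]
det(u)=-0.000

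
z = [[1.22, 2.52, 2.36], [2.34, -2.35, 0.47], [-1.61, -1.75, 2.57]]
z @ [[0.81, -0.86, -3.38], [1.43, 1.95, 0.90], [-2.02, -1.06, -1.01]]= [[-0.18,1.36,-4.24], [-2.41,-7.09,-10.50], [-9.00,-4.75,1.27]]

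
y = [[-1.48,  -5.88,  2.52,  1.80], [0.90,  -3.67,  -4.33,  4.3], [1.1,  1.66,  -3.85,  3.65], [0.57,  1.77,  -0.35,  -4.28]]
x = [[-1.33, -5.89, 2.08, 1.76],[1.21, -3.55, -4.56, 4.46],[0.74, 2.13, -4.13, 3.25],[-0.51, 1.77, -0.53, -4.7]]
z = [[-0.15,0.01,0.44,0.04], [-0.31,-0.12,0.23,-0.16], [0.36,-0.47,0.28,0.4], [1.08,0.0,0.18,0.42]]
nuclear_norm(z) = 2.48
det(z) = -0.04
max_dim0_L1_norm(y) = 14.03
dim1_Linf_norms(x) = [5.89, 4.56, 4.13, 4.7]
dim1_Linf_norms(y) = [5.88, 4.33, 3.85, 4.28]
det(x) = 185.59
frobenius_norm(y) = 12.32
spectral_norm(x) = 9.49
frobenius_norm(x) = 12.53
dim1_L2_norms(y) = [6.81, 7.18, 5.67, 4.68]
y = z + x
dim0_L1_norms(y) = [4.05, 12.98, 11.05, 14.03]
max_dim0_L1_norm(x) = 14.17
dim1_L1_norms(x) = [11.06, 13.78, 10.25, 7.51]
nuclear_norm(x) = 20.94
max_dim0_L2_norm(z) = 1.19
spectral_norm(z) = 1.33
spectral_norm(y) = 9.33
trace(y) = -13.28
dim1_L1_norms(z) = [0.64, 0.82, 1.51, 1.68]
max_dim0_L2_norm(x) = 7.46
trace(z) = 0.43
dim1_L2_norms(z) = [0.47, 0.43, 0.77, 1.17]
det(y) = 13.62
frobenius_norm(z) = 1.54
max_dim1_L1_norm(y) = 13.2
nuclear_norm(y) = 19.77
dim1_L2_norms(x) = [6.62, 7.4, 5.72, 5.08]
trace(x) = -13.71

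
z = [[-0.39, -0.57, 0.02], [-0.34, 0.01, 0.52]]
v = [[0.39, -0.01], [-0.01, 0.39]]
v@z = [[-0.15, -0.22, 0.00], [-0.13, 0.01, 0.2]]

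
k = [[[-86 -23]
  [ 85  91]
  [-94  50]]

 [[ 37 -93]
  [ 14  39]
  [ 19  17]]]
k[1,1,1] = 39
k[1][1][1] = 39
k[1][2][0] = 19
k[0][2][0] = -94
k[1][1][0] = 14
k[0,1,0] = 85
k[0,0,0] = -86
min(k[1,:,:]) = -93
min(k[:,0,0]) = -86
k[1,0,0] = 37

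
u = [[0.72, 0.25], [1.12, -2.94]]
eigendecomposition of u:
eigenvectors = [[0.96, -0.07], [0.29, 1.0]]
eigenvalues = [0.79, -3.01]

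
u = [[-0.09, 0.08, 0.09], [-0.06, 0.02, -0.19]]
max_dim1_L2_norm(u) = 0.2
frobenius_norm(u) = 0.25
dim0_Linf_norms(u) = [0.09, 0.08, 0.19]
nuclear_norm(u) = 0.35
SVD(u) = [[-0.42,0.91], [0.91,0.42]] @ diag([0.2114547284520906, 0.13411524080153092]) @ [[-0.08, -0.07, -0.99], [-0.80, 0.6, 0.02]]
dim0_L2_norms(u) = [0.11, 0.08, 0.21]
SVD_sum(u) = [[0.01, 0.01, 0.09],[-0.02, -0.01, -0.19]] + [[-0.1, 0.07, 0.00],  [-0.04, 0.03, 0.00]]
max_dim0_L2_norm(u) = 0.21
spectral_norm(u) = 0.21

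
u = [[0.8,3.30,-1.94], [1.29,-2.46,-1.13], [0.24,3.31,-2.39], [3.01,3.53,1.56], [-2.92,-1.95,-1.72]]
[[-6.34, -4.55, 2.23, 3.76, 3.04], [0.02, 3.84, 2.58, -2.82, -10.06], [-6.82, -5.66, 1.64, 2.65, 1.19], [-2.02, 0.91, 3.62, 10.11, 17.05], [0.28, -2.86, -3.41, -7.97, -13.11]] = u @[[-0.39, 1.33, 1.5, 1.26, 0.58], [-0.92, -1.23, -0.01, 1.38, 2.81], [1.54, 0.8, -0.55, 0.93, 3.45]]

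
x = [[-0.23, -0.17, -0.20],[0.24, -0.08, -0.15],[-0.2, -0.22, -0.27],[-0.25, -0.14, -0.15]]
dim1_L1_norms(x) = [0.6, 0.47, 0.69, 0.54]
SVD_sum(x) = [[-0.23, -0.17, -0.2], [0.02, 0.01, 0.02], [-0.26, -0.2, -0.23], [-0.21, -0.16, -0.18]] + [[-0.00, 0.00, 0.00],  [0.22, -0.09, -0.17],  [0.06, -0.02, -0.04],  [-0.04, 0.02, 0.03]] + [[-0.00,0.0,-0.00], [0.00,-0.00,0.00], [0.0,-0.0,0.00], [0.0,-0.0,0.00]]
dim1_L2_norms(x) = [0.35, 0.29, 0.4, 0.32]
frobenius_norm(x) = 0.69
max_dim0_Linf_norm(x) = 0.27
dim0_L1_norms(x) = [0.92, 0.61, 0.77]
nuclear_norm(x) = 0.93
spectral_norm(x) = 0.62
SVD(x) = [[-0.57, 0.02, 0.79], [0.05, -0.95, -0.04], [-0.64, -0.24, -0.25], [-0.52, 0.19, -0.56]] @ diag([0.6161863168434657, 0.3074236039330141, 0.0022695108991642953]) @ [[0.65, 0.50, 0.58], [-0.76, 0.32, 0.57], [-0.1, 0.81, -0.58]]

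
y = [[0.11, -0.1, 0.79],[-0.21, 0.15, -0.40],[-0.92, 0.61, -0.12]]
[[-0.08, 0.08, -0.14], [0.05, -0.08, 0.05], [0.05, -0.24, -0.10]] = y @ [[-0.09, 0.15, 0.11], [-0.08, -0.15, -0.03], [-0.1, 0.06, -0.2]]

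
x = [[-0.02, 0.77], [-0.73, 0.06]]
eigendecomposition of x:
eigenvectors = [[0.72+0.00j, 0.72-0.00j], [(0.04+0.7j), (0.04-0.7j)]]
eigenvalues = [(0.02+0.75j), (0.02-0.75j)]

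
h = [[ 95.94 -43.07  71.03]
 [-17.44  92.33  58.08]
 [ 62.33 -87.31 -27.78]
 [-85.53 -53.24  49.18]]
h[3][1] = -53.24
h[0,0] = 95.94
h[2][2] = -27.78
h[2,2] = -27.78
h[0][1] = -43.07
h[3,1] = -53.24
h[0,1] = -43.07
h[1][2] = 58.08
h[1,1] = 92.33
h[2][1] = -87.31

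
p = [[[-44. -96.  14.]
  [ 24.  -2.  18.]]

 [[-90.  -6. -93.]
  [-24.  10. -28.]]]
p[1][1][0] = -24.0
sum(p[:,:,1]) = -94.0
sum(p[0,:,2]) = 32.0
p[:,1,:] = [[24.0, -2.0, 18.0], [-24.0, 10.0, -28.0]]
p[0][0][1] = -96.0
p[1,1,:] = [-24.0, 10.0, -28.0]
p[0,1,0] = 24.0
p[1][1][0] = -24.0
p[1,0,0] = -90.0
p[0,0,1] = -96.0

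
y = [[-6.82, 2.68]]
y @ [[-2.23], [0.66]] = [[16.98]]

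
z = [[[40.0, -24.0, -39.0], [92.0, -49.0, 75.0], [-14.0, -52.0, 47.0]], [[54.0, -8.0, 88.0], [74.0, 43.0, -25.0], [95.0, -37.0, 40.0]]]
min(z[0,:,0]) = -14.0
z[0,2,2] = 47.0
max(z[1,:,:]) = 95.0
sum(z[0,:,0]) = 118.0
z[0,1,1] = -49.0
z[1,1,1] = 43.0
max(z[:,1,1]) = 43.0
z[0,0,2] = -39.0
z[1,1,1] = 43.0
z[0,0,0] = 40.0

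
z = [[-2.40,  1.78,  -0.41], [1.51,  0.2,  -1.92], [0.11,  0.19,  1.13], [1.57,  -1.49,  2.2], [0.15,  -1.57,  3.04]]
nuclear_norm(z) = 9.17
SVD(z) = [[-0.40,-0.66,-0.29], [-0.22,0.65,-0.29], [0.16,-0.16,-0.81], [0.59,0.17,-0.35], [0.64,-0.3,0.25]] @ diag([5.088491572307868, 3.3549150805011534, 0.7306834616834612]) @ [[0.33, -0.51, 0.79],[0.82, -0.25, -0.51],[-0.46, -0.82, -0.34]]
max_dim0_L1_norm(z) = 8.7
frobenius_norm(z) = 6.14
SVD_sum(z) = [[-0.66,1.04,-1.61],[-0.37,0.58,-0.90],[0.27,-0.43,0.66],[0.99,-1.55,2.40],[1.07,-1.68,2.59]] + [[-1.83, 0.57, 1.13], [1.78, -0.55, -1.10], [-0.44, 0.13, 0.27], [0.46, -0.14, -0.28], [-0.84, 0.26, 0.51]] + [[0.10, 0.17, 0.07], [0.1, 0.17, 0.07], [0.27, 0.48, 0.2], [0.12, 0.21, 0.09], [-0.08, -0.15, -0.06]]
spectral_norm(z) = 5.09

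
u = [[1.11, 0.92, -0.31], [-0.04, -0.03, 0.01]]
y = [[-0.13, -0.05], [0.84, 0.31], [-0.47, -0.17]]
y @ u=[[-0.14,  -0.12,  0.04], [0.92,  0.76,  -0.26], [-0.51,  -0.43,  0.14]]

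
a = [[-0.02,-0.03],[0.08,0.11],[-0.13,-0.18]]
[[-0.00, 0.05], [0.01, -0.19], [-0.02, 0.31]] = a @ [[0.25, -0.01], [-0.06, -1.7]]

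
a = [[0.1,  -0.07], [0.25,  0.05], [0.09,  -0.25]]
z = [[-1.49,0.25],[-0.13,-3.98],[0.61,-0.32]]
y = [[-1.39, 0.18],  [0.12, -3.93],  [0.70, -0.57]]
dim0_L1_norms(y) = [2.21, 4.68]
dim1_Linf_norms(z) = [1.49, 3.98, 0.61]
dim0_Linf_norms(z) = [1.49, 3.98]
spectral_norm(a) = 0.31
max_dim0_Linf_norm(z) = 3.98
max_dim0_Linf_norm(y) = 3.93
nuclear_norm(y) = 5.52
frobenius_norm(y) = 4.27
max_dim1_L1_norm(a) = 0.34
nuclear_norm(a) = 0.54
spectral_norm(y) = 3.99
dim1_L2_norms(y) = [1.4, 3.93, 0.9]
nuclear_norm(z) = 5.62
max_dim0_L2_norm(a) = 0.28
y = a + z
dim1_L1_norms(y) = [1.57, 4.05, 1.27]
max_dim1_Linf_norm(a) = 0.25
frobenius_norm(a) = 0.39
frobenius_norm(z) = 4.31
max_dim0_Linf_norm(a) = 0.25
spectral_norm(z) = 4.00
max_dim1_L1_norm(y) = 4.05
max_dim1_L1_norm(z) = 4.11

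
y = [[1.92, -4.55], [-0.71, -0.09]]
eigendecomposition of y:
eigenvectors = [[0.97,0.83], [-0.23,0.56]]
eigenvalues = [2.97, -1.14]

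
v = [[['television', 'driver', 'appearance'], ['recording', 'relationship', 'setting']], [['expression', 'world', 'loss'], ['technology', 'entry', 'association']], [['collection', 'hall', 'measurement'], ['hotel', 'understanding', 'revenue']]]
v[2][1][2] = 'revenue'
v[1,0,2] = 'loss'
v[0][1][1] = 'relationship'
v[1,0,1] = 'world'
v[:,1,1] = ['relationship', 'entry', 'understanding']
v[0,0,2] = 'appearance'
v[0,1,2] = 'setting'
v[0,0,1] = 'driver'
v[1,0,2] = 'loss'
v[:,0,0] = ['television', 'expression', 'collection']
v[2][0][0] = 'collection'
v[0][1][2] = 'setting'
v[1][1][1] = 'entry'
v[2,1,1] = 'understanding'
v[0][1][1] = 'relationship'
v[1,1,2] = 'association'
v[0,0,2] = 'appearance'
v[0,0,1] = 'driver'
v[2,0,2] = 'measurement'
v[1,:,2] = ['loss', 'association']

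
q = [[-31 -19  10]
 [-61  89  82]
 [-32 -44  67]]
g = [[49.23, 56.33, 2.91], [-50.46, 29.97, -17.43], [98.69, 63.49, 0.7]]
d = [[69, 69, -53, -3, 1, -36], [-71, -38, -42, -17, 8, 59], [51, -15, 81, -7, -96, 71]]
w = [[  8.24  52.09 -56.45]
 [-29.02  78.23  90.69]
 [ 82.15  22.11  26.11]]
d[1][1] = -38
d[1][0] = -71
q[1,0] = -61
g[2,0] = 98.69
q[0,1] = -19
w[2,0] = 82.15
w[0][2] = -56.45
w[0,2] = -56.45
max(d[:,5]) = 71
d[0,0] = 69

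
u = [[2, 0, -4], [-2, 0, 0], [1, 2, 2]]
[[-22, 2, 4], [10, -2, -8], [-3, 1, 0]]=u@ [[-5, 1, 4], [-2, 0, -3], [3, 0, 1]]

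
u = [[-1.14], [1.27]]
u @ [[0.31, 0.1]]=[[-0.35, -0.11], [0.39, 0.13]]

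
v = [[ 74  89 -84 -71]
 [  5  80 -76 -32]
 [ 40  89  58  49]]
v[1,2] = -76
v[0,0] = 74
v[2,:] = [40, 89, 58, 49]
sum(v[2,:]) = 236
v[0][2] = -84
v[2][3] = 49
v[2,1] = 89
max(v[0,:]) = 89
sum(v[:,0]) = 119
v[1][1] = 80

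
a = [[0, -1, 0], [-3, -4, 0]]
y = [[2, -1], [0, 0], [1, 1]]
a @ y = [[0, 0], [-6, 3]]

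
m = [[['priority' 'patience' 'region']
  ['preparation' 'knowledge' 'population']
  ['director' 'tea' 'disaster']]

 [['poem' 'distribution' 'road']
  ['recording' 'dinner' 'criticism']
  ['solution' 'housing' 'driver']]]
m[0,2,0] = 'director'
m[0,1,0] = 'preparation'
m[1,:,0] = ['poem', 'recording', 'solution']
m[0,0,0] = 'priority'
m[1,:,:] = [['poem', 'distribution', 'road'], ['recording', 'dinner', 'criticism'], ['solution', 'housing', 'driver']]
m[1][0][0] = 'poem'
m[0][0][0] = 'priority'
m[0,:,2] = ['region', 'population', 'disaster']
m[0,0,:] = ['priority', 'patience', 'region']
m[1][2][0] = 'solution'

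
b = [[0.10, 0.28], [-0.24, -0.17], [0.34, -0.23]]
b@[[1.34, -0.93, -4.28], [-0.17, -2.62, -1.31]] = [[0.09, -0.83, -0.79], [-0.29, 0.67, 1.25], [0.49, 0.29, -1.15]]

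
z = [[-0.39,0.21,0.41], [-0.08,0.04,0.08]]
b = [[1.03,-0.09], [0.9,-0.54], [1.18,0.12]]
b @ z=[[-0.39, 0.21, 0.42], [-0.31, 0.17, 0.33], [-0.47, 0.25, 0.49]]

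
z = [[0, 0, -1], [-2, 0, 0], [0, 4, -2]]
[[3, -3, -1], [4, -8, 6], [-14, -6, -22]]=z@[[-2, 4, -3], [-5, 0, -5], [-3, 3, 1]]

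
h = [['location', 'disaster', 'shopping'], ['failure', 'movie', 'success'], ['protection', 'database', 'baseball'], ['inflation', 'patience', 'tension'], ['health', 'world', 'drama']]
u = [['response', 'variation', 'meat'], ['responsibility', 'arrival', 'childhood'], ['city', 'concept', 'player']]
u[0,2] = 'meat'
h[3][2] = 'tension'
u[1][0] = 'responsibility'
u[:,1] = ['variation', 'arrival', 'concept']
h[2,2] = 'baseball'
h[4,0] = 'health'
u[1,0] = 'responsibility'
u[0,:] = ['response', 'variation', 'meat']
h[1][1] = 'movie'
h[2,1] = 'database'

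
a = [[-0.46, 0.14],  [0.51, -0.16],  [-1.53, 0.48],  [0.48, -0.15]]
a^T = [[-0.46,0.51,-1.53,0.48], [0.14,-0.16,0.48,-0.15]]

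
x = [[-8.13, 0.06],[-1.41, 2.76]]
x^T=[[-8.13, -1.41],[0.06, 2.76]]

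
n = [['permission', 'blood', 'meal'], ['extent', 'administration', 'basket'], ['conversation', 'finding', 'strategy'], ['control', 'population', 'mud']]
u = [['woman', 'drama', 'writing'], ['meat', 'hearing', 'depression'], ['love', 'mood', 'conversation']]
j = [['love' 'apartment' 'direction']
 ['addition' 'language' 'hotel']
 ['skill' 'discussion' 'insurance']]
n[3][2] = 'mud'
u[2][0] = 'love'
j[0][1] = 'apartment'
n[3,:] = ['control', 'population', 'mud']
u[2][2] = 'conversation'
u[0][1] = 'drama'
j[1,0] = 'addition'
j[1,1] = 'language'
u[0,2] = 'writing'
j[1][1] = 'language'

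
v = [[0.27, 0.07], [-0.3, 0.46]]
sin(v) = [[0.27, 0.07], [-0.28, 0.45]]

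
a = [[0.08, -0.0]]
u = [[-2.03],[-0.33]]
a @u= [[-0.16]]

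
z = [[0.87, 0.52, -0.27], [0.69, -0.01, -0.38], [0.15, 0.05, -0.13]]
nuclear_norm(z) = 1.69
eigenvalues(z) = [1.12, -0.33, -0.07]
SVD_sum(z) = [[0.90, 0.34, -0.37], [0.64, 0.24, -0.26], [0.17, 0.06, -0.07]] + [[-0.03,0.18,0.09], [0.04,-0.25,-0.13], [0.01,-0.03,-0.02]] + [[0.00,-0.00,0.00], [0.0,-0.00,0.01], [-0.03,0.02,-0.04]]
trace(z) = 0.73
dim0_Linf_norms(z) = [0.87, 0.52, 0.38]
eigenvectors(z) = [[-0.87, -0.39, 0.46], [-0.49, 0.92, -0.43], [-0.12, 0.06, 0.77]]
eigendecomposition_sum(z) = [[0.94, 0.42, -0.33], [0.53, 0.23, -0.18], [0.13, 0.06, -0.05]] + [[-0.07, 0.1, 0.10], [0.17, -0.24, -0.23], [0.01, -0.02, -0.02]] + [[0.00, 0.00, -0.04], [-0.00, -0.00, 0.04], [0.01, 0.01, -0.07]]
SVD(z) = [[-0.80, 0.59, -0.06], [-0.58, -0.80, -0.17], [-0.15, -0.1, 0.98]] @ diag([1.27893199798716, 0.3520853456761508, 0.055397237157432874]) @ [[-0.87, -0.33, 0.36],[-0.15, 0.88, 0.45],[-0.46, 0.34, -0.82]]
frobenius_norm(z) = 1.33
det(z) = 0.02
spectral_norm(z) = 1.28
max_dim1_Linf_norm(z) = 0.87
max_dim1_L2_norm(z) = 1.05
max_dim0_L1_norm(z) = 1.71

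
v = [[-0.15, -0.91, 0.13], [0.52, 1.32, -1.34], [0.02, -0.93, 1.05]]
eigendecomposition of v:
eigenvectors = [[-0.32+0.00j,  0.80+0.00j,  0.80-0.00j], [0.73+0.00j,  (-0.14-0.44j),  -0.14+0.44j], [(-0.6+0j),  0.03-0.39j,  (0.03+0.39j)]]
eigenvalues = [(2.19+0j), (0.01+0.44j), (0.01-0.44j)]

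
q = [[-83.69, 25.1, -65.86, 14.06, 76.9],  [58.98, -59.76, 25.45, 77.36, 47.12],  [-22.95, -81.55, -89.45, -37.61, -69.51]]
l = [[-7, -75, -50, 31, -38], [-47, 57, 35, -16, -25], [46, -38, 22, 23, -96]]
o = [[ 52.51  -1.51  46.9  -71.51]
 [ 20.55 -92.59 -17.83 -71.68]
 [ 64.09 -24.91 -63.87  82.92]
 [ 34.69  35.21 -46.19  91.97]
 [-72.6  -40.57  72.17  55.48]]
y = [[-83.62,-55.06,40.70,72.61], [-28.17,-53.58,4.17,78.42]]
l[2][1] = -38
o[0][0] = 52.51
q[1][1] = -59.76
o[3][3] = 91.97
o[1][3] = -71.68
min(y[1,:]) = -53.58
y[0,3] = 72.61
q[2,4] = -69.51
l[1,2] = 35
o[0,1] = -1.51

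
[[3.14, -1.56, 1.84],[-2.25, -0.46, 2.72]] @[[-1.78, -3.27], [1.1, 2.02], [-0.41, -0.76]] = [[-8.06, -14.82], [2.38, 4.36]]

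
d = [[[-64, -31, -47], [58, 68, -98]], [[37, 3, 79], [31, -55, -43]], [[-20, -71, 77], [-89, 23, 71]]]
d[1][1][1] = -55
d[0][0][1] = -31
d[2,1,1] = 23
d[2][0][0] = -20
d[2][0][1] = -71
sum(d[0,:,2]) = -145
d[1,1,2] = -43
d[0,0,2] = -47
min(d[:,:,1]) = -71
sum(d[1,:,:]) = 52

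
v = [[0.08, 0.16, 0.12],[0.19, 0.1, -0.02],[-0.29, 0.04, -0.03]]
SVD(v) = [[-0.36, 0.85, -0.38], [-0.55, 0.13, 0.82], [0.75, 0.51, 0.42]] @ diag([0.3655112723371227, 0.197058815218009, 0.0840793264683551]) @ [[-0.96, -0.23, -0.15], [-0.27, 0.86, 0.43], [0.03, 0.45, -0.89]]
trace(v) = 0.15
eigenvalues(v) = [(0.23+0j), (-0.04+0.16j), (-0.04-0.16j)]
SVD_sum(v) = [[0.13,0.03,0.02], [0.19,0.05,0.03], [-0.26,-0.06,-0.04]] + [[-0.05, 0.14, 0.07], [-0.01, 0.02, 0.01], [-0.03, 0.09, 0.04]] + [[-0.0, -0.01, 0.03], [0.0, 0.03, -0.06], [0.0, 0.02, -0.03]]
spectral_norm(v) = 0.37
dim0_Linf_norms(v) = [0.29, 0.16, 0.12]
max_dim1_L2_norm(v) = 0.29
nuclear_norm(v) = 0.65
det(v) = 0.01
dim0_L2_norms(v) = [0.36, 0.19, 0.13]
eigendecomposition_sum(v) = [[0.08-0.00j, (0.11+0j), 0.03-0.00j], [(0.13-0j), 0.17+0.00j, 0.05-0.00j], [-0.07+0.00j, (-0.1+0j), -0.03+0.00j]] + [[(-0+0.05j), (0.03-0.03j), 0.05+0.00j], [(0.03-0.04j), -0.04+0.01j, (-0.03-0.03j)], [(-0.11-0j), 0.07+0.05j, (-0+0.09j)]] + [[-0.00-0.05j, (0.03+0.03j), 0.05-0.00j], [(0.03+0.04j), (-0.04-0.01j), (-0.03+0.03j)], [(-0.11+0j), 0.07-0.05j, (-0-0.09j)]]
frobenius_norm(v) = 0.42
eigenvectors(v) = [[(0.48+0j), -0.00-0.41j, (-0+0.41j)], [(0.77+0j), -0.22+0.31j, (-0.22-0.31j)], [(-0.42+0j), 0.83+0.00j, 0.83-0.00j]]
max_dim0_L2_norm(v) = 0.36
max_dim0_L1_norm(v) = 0.56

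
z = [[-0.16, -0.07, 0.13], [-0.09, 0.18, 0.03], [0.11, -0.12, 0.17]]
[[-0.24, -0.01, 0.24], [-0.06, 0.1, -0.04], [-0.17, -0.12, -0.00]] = z@[[0.44, -0.28, -1.06],[0.08, 0.45, -0.79],[-1.24, -0.18, 0.10]]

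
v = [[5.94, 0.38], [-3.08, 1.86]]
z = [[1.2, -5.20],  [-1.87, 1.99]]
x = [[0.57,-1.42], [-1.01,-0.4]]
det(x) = -1.66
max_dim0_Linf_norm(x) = 1.42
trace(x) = 0.17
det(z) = -7.34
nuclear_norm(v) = 8.53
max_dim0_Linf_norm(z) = 5.2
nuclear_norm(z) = 7.11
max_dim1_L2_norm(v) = 5.95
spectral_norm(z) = 5.86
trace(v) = 7.80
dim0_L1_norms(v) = [9.02, 2.24]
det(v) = 12.22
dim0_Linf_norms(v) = [5.94, 1.86]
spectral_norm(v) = 6.71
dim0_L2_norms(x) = [1.16, 1.48]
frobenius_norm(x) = 1.88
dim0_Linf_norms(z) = [1.87, 5.2]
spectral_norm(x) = 1.53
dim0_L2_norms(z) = [2.22, 5.57]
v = z @ x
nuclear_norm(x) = 2.62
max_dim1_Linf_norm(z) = 5.2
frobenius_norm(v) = 6.96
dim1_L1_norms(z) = [6.4, 3.86]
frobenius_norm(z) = 5.99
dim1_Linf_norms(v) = [5.94, 3.08]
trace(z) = 3.19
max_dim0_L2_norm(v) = 6.69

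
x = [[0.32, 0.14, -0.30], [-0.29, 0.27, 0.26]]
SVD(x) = [[-0.69, 0.72], [0.72, 0.69]] @ diag([0.5928314489984979, 0.291806225222049]) @ [[-0.73, 0.17, 0.67], [0.11, 0.99, -0.13]]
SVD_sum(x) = [[0.3, -0.07, -0.27], [-0.31, 0.07, 0.29]] + [[0.02, 0.21, -0.03], [0.02, 0.2, -0.03]]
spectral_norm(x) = 0.59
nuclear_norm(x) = 0.88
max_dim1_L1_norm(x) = 0.82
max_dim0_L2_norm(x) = 0.43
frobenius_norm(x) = 0.66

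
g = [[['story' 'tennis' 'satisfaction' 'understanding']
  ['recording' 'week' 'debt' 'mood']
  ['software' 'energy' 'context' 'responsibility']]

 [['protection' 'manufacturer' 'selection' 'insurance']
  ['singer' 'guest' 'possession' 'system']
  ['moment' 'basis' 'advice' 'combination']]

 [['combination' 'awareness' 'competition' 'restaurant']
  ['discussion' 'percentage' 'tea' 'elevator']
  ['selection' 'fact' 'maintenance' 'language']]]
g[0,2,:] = ['software', 'energy', 'context', 'responsibility']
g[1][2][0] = 'moment'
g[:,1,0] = ['recording', 'singer', 'discussion']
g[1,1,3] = 'system'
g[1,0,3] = 'insurance'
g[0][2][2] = 'context'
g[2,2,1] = 'fact'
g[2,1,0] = 'discussion'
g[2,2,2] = 'maintenance'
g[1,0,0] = 'protection'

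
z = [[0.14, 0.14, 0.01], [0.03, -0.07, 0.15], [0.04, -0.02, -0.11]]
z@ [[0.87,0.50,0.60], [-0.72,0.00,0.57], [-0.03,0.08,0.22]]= [[0.02, 0.07, 0.17], [0.07, 0.03, 0.01], [0.05, 0.01, -0.01]]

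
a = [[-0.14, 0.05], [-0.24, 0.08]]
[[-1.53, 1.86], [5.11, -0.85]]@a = [[-0.23, 0.07], [-0.51, 0.19]]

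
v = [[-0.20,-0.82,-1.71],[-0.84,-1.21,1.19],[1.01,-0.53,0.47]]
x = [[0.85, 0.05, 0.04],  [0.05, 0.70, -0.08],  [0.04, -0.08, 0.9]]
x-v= [[1.05,  0.87,  1.75],[0.89,  1.91,  -1.27],[-0.97,  0.45,  0.43]]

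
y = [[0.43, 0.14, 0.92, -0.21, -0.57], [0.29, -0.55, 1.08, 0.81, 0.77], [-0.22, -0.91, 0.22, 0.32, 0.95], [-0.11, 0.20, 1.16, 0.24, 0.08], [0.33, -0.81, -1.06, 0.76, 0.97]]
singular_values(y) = [2.41, 2.11, 0.71, 0.48, 0.0]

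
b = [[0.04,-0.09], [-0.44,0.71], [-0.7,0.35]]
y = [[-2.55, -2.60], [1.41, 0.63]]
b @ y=[[-0.23, -0.16], [2.12, 1.59], [2.28, 2.04]]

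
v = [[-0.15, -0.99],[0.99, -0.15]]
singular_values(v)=[1.0, 1.0]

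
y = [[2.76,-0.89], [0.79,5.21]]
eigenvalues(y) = [3.09, 4.88]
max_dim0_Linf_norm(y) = 5.21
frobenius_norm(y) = 6.01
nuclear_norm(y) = 8.15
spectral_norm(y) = 5.30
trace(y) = 7.97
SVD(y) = [[-0.12,0.99], [0.99,0.12]] @ diag([5.298589811040697, 2.84654984399285]) @ [[0.08,1.00], [1.0,-0.08]]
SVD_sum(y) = [[-0.05, -0.65], [0.44, 5.24]] + [[2.81, -0.24], [0.35, -0.03]]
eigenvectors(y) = [[-0.94, 0.39], [0.35, -0.92]]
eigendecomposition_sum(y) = [[3.67, 1.54],[-1.37, -0.57]] + [[-0.91, -2.43], [2.16, 5.78]]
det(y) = 15.08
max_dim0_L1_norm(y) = 6.1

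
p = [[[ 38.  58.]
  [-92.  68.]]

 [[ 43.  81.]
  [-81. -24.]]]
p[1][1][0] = -81.0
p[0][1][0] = -92.0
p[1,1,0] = -81.0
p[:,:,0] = [[38.0, -92.0], [43.0, -81.0]]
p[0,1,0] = -92.0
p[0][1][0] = -92.0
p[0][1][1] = 68.0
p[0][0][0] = 38.0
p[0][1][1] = 68.0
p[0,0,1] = 58.0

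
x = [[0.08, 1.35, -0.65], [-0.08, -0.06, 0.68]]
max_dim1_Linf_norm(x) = 1.35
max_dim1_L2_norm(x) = 1.5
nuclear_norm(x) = 2.12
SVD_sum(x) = [[0.09, 1.27, -0.78], [-0.03, -0.35, 0.21]] + [[-0.01, 0.08, 0.13], [-0.05, 0.29, 0.47]]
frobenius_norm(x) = 1.65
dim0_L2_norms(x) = [0.11, 1.35, 0.94]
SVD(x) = [[-0.96, 0.27], [0.27, 0.96]] @ diag([1.5482314353860085, 0.5716462389297937]) @ [[-0.06, -0.85, 0.52], [-0.1, 0.53, 0.85]]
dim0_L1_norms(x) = [0.16, 1.41, 1.33]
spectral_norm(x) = 1.55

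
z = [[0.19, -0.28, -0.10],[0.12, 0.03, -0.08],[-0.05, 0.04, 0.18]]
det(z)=0.006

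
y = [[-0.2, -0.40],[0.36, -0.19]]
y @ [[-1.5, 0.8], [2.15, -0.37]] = [[-0.56, -0.01],[-0.95, 0.36]]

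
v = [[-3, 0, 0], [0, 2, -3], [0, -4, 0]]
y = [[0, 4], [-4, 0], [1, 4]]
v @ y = [[0, -12], [-11, -12], [16, 0]]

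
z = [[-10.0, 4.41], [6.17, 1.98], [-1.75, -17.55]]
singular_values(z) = [18.2, 11.88]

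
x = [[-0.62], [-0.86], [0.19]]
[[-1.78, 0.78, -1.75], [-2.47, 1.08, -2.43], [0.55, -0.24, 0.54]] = x @[[2.87,-1.26,2.82]]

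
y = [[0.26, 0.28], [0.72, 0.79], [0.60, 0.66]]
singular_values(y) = [1.44, 0.0]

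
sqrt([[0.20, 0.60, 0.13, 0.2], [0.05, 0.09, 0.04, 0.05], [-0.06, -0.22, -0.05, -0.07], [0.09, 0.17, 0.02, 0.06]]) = [[0.30, 1.08, 0.03, 0.21], [0.06, 0.28, 0.09, 0.1], [-0.06, -0.5, 0.04, -0.05], [0.21, -0.04, 0.08, 0.15]]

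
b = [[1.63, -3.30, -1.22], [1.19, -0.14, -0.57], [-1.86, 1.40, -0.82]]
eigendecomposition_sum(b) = [[(0.95+0.43j),  -1.60+0.90j,  (-0.34-0.22j)],[0.61-0.40j,  -0.06+1.27j,  -0.26+0.12j],[-0.61-0.14j,  (0.83-0.71j),  (0.22+0.09j)]] + [[(0.95-0.43j), -1.60-0.90j, (-0.34+0.22j)],[(0.61+0.4j), (-0.06-1.27j), -0.26-0.12j],[(-0.61+0.14j), (0.83+0.71j), 0.22-0.09j]] + [[-0.28-0.00j, -0.11-0.00j, -0.54-0.00j], [-0.03-0.00j, -0.01-0.00j, -0.05-0.00j], [-0.65-0.00j, -0.25-0.00j, -1.27-0.00j]]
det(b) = -6.95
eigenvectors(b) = [[(0.74+0j), 0.74-0.00j, 0.39+0.00j],[0.27-0.43j, (0.27+0.43j), (0.04+0j)],[(-0.43+0.09j), -0.43-0.09j, 0.92+0.00j]]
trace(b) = 0.67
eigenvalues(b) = [(1.11+1.8j), (1.11-1.8j), (-1.56+0j)]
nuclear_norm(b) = 6.99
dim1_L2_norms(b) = [3.88, 1.33, 2.47]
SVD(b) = [[-0.86,0.50,-0.1],[-0.2,-0.15,0.97],[0.46,0.86,0.23]] @ diag([4.397181129178612, 1.60901635612169, 0.9817150721713461]) @ [[-0.57, 0.8, 0.18], [-0.60, -0.26, -0.76], [0.56, 0.54, -0.63]]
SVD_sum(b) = [[2.16, -3.04, -0.68], [0.51, -0.72, -0.16], [-1.16, 1.63, 0.37]] + [[-0.48, -0.21, -0.60], [0.15, 0.06, 0.19], [-0.83, -0.36, -1.04]] + [[-0.06, -0.05, 0.06], [0.53, 0.51, -0.6], [0.13, 0.12, -0.14]]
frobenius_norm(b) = 4.78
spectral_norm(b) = 4.40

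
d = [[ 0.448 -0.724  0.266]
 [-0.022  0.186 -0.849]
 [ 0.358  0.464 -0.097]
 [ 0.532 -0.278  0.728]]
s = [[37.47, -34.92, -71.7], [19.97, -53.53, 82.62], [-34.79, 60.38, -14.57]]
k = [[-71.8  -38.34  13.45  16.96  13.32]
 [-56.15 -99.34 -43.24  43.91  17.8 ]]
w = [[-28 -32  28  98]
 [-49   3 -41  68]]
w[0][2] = 28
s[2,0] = -34.79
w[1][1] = 3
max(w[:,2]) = 28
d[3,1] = -0.278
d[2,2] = -0.097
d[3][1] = -0.278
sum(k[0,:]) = -66.41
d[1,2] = -0.849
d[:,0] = [0.448, -0.022, 0.358, 0.532]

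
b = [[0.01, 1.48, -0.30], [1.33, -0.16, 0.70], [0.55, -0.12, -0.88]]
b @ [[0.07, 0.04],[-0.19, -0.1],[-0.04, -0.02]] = [[-0.27, -0.14], [0.10, 0.06], [0.1, 0.05]]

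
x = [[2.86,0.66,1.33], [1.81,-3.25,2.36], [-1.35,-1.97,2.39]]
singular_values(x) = [5.18, 3.54, 1.33]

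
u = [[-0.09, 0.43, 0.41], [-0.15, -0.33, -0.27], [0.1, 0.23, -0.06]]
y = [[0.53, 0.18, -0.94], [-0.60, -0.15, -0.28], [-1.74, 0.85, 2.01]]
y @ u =[[-0.17, -0.05, 0.23], [0.05, -0.27, -0.19], [0.23, -0.57, -1.06]]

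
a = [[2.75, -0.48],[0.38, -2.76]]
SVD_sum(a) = [[1.57, -1.62],[1.56, -1.61]] + [[1.18,  1.14],[-1.18,  -1.15]]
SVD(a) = [[-0.71, -0.70], [-0.70, 0.71]] @ diag([3.18548275193763, 2.32542461436785]) @ [[-0.70, 0.72], [-0.72, -0.70]]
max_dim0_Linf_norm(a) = 2.76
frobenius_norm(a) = 3.94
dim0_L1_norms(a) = [3.13, 3.24]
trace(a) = -0.01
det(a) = -7.41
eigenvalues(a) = [2.72, -2.73]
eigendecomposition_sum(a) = [[2.73, -0.24],[0.19, -0.02]] + [[0.02, -0.24], [0.19, -2.74]]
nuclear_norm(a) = 5.51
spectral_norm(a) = 3.19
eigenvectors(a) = [[1.00,0.09],[0.07,1.0]]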